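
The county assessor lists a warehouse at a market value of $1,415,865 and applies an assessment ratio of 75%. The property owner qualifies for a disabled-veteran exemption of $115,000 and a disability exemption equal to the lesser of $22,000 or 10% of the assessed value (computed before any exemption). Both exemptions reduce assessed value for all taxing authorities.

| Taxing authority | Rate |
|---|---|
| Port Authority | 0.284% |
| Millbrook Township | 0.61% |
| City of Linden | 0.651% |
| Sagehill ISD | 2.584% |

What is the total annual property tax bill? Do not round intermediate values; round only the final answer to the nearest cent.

$38,189.07

Assessed value = $1,415,865 × 0.75 = $1,061,898.75
Disability exemption = min($22,000, 10% × $1,061,898.75) = min($22,000, $106,189.875) = $22,000 (dollar cap binds)
Taxable value = $1,061,898.75 − $115,000 − $22,000 = $924,898.75
Port Authority: $924,898.75 × 0.00284 = $2,626.71245
Millbrook Township: $924,898.75 × 0.0061 = $5,641.882375
City of Linden: $924,898.75 × 0.00651 = $6,021.0908625
Sagehill ISD: $924,898.75 × 0.02584 = $23,899.3837
Total = $38,189.0693875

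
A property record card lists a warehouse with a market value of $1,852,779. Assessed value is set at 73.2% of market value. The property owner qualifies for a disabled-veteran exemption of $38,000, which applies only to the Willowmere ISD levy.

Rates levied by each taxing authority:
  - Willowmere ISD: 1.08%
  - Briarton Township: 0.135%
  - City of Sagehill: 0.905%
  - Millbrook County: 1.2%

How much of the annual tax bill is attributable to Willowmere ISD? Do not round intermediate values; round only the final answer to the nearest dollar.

$14,237

Assessed value = $1,852,779 × 0.732 = $1,356,234.228
Willowmere ISD taxable value = $1,356,234.228 − $38,000 = $1,318,234.228
Willowmere ISD levy = $1,318,234.228 × 0.0108 = $14,236.9296624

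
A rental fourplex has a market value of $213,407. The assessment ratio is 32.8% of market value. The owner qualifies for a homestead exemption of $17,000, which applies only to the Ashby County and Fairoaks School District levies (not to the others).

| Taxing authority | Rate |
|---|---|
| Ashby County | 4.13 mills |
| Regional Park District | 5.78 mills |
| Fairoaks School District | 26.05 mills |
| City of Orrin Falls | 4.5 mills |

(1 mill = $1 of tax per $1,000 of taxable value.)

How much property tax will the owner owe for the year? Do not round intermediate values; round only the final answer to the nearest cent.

$2,319.04

Assessed value = $213,407 × 0.328 = $69,997.496
Ashby County: ($69,997.496 − $17,000) × 0.00413 = $52,997.496 × 0.00413 = $218.87965848
Regional Park District: $69,997.496 × 0.00578 = $404.58552688
Fairoaks School District: ($69,997.496 − $17,000) × 0.02605 = $52,997.496 × 0.02605 = $1,380.5847708
City of Orrin Falls: $69,997.496 × 0.0045 = $314.988732
Total = $2,319.03868816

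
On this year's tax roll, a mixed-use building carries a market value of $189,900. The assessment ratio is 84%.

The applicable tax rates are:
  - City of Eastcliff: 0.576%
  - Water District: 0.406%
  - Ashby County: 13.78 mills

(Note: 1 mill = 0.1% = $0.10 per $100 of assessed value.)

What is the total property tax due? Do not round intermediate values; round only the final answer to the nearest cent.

$3,764.58

Assessed value = $189,900 × 0.84 = $159,516
City of Eastcliff: $159,516 × 0.00576 = $918.81216
Water District: $159,516 × 0.00406 = $647.63496
Ashby County: $159,516 × 0.01378 = $2,198.13048
Total = $3,764.5776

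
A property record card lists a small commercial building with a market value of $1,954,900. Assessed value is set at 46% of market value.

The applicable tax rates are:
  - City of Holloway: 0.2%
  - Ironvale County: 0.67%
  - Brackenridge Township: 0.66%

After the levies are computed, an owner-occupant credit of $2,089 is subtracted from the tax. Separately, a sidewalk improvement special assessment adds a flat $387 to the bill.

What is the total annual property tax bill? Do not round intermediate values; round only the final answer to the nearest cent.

$12,056.59

Assessed value = $1,954,900 × 0.46 = $899,254
City of Holloway: $899,254 × 0.002 = $1,798.508
Ironvale County: $899,254 × 0.0067 = $6,025.0018
Brackenridge Township: $899,254 × 0.0066 = $5,935.0764
Levies subtotal = $13,758.5862
After credit = $13,758.5862 − $2,089 = $11,669.5862
Total = $11,669.5862 + $387 = $12,056.5862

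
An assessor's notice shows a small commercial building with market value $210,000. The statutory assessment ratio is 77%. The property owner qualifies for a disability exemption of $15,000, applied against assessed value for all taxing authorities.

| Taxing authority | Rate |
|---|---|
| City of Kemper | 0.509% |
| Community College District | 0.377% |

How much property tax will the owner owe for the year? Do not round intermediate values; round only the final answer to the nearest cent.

Assessed value = $210,000 × 0.77 = $161,700
Taxable value = $161,700 − $15,000 = $146,700
City of Kemper: $146,700 × 0.00509 = $746.703
Community College District: $146,700 × 0.00377 = $553.059
Total = $746.703 + $553.059 = $1,299.762

$1,299.76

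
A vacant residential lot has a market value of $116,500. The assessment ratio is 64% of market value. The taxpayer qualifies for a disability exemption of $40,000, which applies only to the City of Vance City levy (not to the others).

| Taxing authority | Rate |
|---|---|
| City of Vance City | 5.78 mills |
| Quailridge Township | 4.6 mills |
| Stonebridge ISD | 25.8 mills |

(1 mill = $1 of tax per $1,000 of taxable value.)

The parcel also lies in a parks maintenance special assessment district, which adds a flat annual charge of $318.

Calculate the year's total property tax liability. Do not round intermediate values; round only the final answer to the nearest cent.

Assessed value = $116,500 × 0.64 = $74,560
City of Vance City: ($74,560 − $40,000) × 0.00578 = $34,560 × 0.00578 = $199.7568
Quailridge Township: $74,560 × 0.0046 = $342.976
Stonebridge ISD: $74,560 × 0.0258 = $1,923.648
Levies subtotal = $2,466.3808
Total = $2,466.3808 + $318 = $2,784.3808

$2,784.38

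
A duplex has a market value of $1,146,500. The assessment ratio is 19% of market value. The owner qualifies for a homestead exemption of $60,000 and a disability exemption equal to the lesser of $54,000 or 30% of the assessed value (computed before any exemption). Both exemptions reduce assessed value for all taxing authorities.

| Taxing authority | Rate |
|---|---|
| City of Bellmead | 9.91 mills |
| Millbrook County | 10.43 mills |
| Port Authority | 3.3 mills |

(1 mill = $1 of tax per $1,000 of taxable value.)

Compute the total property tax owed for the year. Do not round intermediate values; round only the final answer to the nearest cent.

Assessed value = $1,146,500 × 0.19 = $217,835
Disability exemption = min($54,000, 30% × $217,835) = min($54,000, $65,350.5) = $54,000 (dollar cap binds)
Taxable value = $217,835 − $60,000 − $54,000 = $103,835
City of Bellmead: $103,835 × 0.00991 = $1,029.00485
Millbrook County: $103,835 × 0.01043 = $1,082.99905
Port Authority: $103,835 × 0.0033 = $342.6555
Total = $2,454.6594

$2,454.66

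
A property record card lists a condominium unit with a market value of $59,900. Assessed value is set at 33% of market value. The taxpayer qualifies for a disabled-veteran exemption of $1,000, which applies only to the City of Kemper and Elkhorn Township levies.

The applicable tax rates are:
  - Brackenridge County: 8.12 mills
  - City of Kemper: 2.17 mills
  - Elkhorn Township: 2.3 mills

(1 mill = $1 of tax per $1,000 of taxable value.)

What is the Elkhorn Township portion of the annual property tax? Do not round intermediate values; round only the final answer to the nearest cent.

$43.16

Assessed value = $59,900 × 0.33 = $19,767
Elkhorn Township taxable value = $19,767 − $1,000 = $18,767
Elkhorn Township levy = $18,767 × 0.0023 = $43.1641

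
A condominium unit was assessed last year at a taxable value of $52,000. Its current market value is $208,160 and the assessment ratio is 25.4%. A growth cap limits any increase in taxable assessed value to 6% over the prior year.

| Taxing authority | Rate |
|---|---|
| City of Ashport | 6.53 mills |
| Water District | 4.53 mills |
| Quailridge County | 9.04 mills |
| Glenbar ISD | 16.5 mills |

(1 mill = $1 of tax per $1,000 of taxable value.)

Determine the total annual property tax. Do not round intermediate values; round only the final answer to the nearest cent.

Uncapped assessed value = $208,160 × 0.254 = $52,872.64
Cap limit = $52,000 × 1.06 = $55,120
Taxable assessed value = min($52,872.64, $55,120) = $52,872.64 (cap does not bind)
City of Ashport: $52,872.64 × 0.00653 = $345.2583392
Water District: $52,872.64 × 0.00453 = $239.5130592
Quailridge County: $52,872.64 × 0.00904 = $477.9686656
Glenbar ISD: $52,872.64 × 0.0165 = $872.39856
Total = $1,935.138624

$1,935.14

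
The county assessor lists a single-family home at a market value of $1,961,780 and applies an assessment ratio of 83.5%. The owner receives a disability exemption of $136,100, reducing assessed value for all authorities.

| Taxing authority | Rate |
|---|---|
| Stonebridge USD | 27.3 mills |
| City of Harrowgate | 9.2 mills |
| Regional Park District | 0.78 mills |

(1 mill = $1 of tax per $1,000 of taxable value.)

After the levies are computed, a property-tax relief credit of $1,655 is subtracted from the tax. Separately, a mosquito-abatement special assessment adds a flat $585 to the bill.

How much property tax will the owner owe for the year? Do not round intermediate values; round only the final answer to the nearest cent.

Assessed value = $1,961,780 × 0.835 = $1,638,086.3
Taxable value = $1,638,086.3 − $136,100 = $1,501,986.3
Stonebridge USD: $1,501,986.3 × 0.0273 = $41,004.22599
City of Harrowgate: $1,501,986.3 × 0.0092 = $13,818.27396
Regional Park District: $1,501,986.3 × 0.00078 = $1,171.549314
Levies subtotal = $55,994.049264
After credit = $55,994.049264 − $1,655 = $54,339.049264
Total = $54,339.049264 + $585 = $54,924.049264

$54,924.05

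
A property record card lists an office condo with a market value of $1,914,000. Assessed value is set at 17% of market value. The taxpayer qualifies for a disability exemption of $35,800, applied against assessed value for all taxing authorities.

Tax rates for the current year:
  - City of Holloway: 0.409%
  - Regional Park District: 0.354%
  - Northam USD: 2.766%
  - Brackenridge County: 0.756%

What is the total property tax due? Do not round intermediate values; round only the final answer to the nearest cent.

Assessed value = $1,914,000 × 0.17 = $325,380
Taxable value = $325,380 − $35,800 = $289,580
City of Holloway: $289,580 × 0.00409 = $1,184.3822
Regional Park District: $289,580 × 0.00354 = $1,025.1132
Northam USD: $289,580 × 0.02766 = $8,009.7828
Brackenridge County: $289,580 × 0.00756 = $2,189.2248
Total = $1,184.3822 + $1,025.1132 + $8,009.7828 + $2,189.2248 = $12,408.503

$12,408.50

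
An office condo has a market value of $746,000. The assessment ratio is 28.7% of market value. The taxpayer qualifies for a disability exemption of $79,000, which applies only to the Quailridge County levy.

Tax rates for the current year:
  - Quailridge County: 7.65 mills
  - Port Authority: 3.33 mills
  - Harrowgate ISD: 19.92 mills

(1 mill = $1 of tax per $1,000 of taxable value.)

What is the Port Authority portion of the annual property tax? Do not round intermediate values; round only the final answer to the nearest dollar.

Assessed value = $746,000 × 0.287 = $214,102
Port Authority taxable value = $214,102 (exemption does not apply)
Port Authority levy = $214,102 × 0.00333 = $712.95966

$713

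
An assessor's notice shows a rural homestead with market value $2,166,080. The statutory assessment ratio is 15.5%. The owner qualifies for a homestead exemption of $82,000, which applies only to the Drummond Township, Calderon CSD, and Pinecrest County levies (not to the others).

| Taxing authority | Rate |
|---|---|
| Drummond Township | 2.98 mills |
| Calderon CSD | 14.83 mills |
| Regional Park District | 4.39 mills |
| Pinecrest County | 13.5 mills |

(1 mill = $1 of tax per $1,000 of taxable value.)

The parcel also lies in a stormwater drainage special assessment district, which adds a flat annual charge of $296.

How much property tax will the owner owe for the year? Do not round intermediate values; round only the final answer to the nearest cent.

Assessed value = $2,166,080 × 0.155 = $335,742.4
Drummond Township: ($335,742.4 − $82,000) × 0.00298 = $253,742.4 × 0.00298 = $756.152352
Calderon CSD: ($335,742.4 − $82,000) × 0.01483 = $253,742.4 × 0.01483 = $3,762.999792
Regional Park District: $335,742.4 × 0.00439 = $1,473.909136
Pinecrest County: ($335,742.4 − $82,000) × 0.0135 = $253,742.4 × 0.0135 = $3,425.5224
Levies subtotal = $9,418.58368
Total = $9,418.58368 + $296 = $9,714.58368

$9,714.58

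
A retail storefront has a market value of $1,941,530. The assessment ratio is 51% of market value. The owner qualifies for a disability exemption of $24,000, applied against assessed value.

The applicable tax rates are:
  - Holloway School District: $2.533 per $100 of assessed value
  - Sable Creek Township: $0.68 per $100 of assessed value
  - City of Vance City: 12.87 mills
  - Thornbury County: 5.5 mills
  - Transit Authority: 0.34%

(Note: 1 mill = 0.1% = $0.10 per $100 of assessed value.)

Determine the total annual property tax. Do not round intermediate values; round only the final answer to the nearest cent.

Assessed value = $1,941,530 × 0.51 = $990,180.3
Taxable value = $990,180.3 − $24,000 = $966,180.3
Holloway School District: $966,180.3 × 0.02533 = $24,473.346999
Sable Creek Township: $966,180.3 × 0.0068 = $6,570.02604
City of Vance City: $966,180.3 × 0.01287 = $12,434.740461
Thornbury County: $966,180.3 × 0.0055 = $5,313.99165
Transit Authority: $966,180.3 × 0.0034 = $3,285.01302
Total = $52,077.11817

$52,077.12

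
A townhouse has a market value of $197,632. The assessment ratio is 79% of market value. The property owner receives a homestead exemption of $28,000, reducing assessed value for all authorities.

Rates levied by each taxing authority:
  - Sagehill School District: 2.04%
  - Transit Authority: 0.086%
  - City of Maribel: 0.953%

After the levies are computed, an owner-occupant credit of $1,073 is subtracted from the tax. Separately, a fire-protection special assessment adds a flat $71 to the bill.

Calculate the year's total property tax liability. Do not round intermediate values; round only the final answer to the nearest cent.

Assessed value = $197,632 × 0.79 = $156,129.28
Taxable value = $156,129.28 − $28,000 = $128,129.28
Sagehill School District: $128,129.28 × 0.0204 = $2,613.837312
Transit Authority: $128,129.28 × 0.00086 = $110.1911808
City of Maribel: $128,129.28 × 0.00953 = $1,221.0720384
Levies subtotal = $3,945.1005312
After credit = $3,945.1005312 − $1,073 = $2,872.1005312
Total = $2,872.1005312 + $71 = $2,943.1005312

$2,943.10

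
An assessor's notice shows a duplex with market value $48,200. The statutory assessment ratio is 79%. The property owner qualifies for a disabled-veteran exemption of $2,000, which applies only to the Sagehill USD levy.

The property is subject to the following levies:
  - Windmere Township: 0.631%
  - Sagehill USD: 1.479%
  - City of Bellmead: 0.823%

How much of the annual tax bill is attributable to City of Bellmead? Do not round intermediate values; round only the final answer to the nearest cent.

$313.38

Assessed value = $48,200 × 0.79 = $38,078
City of Bellmead taxable value = $38,078 (exemption does not apply)
City of Bellmead levy = $38,078 × 0.00823 = $313.38194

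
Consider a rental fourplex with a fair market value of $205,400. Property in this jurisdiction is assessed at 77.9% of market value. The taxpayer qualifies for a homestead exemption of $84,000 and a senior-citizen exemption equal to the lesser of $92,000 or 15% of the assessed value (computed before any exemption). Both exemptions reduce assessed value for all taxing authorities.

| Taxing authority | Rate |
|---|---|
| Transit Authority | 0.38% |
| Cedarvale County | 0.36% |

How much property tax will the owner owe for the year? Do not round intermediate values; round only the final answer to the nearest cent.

Assessed value = $205,400 × 0.779 = $160,006.6
Senior-citizen exemption = min($92,000, 15% × $160,006.6) = min($92,000, $24,000.99) = $24,000.99 (percentage binds)
Taxable value = $160,006.6 − $84,000 − $24,000.99 = $52,005.61
Transit Authority: $52,005.61 × 0.0038 = $197.621318
Cedarvale County: $52,005.61 × 0.0036 = $187.220196
Total = $384.841514

$384.84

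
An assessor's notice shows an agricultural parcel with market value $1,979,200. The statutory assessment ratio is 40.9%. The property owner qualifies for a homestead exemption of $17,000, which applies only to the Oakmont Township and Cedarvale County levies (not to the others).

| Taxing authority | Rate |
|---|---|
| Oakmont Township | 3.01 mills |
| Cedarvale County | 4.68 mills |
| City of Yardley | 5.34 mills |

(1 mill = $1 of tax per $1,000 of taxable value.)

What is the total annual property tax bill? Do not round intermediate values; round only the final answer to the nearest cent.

Assessed value = $1,979,200 × 0.409 = $809,492.8
Oakmont Township: ($809,492.8 − $17,000) × 0.00301 = $792,492.8 × 0.00301 = $2,385.403328
Cedarvale County: ($809,492.8 − $17,000) × 0.00468 = $792,492.8 × 0.00468 = $3,708.866304
City of Yardley: $809,492.8 × 0.00534 = $4,322.691552
Total = $10,416.961184

$10,416.96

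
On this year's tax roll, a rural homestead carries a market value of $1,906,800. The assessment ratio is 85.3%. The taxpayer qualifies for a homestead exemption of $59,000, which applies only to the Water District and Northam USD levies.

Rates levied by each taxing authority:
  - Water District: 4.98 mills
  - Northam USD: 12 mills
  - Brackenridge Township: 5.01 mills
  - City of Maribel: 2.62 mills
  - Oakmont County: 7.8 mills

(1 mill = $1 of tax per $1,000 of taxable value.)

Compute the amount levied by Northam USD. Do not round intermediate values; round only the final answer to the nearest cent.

Assessed value = $1,906,800 × 0.853 = $1,626,500.4
Northam USD taxable value = $1,626,500.4 − $59,000 = $1,567,500.4
Northam USD levy = $1,567,500.4 × 0.012 = $18,810.0048

$18,810.00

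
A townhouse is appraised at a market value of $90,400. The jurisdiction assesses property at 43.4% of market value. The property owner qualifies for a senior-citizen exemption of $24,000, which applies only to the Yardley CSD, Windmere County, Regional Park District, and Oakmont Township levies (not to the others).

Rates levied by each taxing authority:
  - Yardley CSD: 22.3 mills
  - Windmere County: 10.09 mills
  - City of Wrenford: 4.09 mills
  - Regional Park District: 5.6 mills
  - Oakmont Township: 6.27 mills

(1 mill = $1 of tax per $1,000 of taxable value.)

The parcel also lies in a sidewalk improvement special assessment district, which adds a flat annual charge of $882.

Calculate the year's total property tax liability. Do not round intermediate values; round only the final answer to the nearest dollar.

$1,717

Assessed value = $90,400 × 0.434 = $39,233.6
Yardley CSD: ($39,233.6 − $24,000) × 0.0223 = $15,233.6 × 0.0223 = $339.70928
Windmere County: ($39,233.6 − $24,000) × 0.01009 = $15,233.6 × 0.01009 = $153.707024
City of Wrenford: $39,233.6 × 0.00409 = $160.465424
Regional Park District: ($39,233.6 − $24,000) × 0.0056 = $15,233.6 × 0.0056 = $85.30816
Oakmont Township: ($39,233.6 − $24,000) × 0.00627 = $15,233.6 × 0.00627 = $95.514672
Levies subtotal = $834.70456
Total = $834.70456 + $882 = $1,716.70456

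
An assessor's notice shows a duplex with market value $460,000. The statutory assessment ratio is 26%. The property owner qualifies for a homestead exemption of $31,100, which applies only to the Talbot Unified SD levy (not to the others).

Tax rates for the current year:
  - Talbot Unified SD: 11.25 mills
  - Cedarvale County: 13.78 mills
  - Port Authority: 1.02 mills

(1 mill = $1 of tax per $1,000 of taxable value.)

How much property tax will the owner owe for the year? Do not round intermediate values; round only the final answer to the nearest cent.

Assessed value = $460,000 × 0.26 = $119,600
Talbot Unified SD: ($119,600 − $31,100) × 0.01125 = $88,500 × 0.01125 = $995.625
Cedarvale County: $119,600 × 0.01378 = $1,648.088
Port Authority: $119,600 × 0.00102 = $121.992
Total = $2,765.705

$2,765.71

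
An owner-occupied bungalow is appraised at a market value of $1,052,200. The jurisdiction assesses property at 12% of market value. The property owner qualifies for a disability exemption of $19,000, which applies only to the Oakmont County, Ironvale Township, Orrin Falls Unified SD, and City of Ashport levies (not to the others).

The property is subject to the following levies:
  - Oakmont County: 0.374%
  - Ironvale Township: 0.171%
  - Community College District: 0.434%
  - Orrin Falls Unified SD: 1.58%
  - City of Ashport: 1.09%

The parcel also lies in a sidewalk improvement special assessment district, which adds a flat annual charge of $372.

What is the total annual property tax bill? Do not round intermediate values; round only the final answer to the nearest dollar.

$4,369

Assessed value = $1,052,200 × 0.12 = $126,264
Oakmont County: ($126,264 − $19,000) × 0.00374 = $107,264 × 0.00374 = $401.16736
Ironvale Township: ($126,264 − $19,000) × 0.00171 = $107,264 × 0.00171 = $183.42144
Community College District: $126,264 × 0.00434 = $547.98576
Orrin Falls Unified SD: ($126,264 − $19,000) × 0.0158 = $107,264 × 0.0158 = $1,694.7712
City of Ashport: ($126,264 − $19,000) × 0.0109 = $107,264 × 0.0109 = $1,169.1776
Levies subtotal = $3,996.52336
Total = $3,996.52336 + $372 = $4,368.52336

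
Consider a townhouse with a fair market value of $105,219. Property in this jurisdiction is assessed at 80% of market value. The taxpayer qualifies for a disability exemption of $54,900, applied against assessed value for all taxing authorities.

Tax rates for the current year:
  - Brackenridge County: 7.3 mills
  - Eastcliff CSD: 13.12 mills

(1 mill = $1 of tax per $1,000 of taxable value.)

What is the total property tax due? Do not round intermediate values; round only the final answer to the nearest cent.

$597.80

Assessed value = $105,219 × 0.8 = $84,175.2
Taxable value = $84,175.2 − $54,900 = $29,275.2
Brackenridge County: $29,275.2 × 0.0073 = $213.70896
Eastcliff CSD: $29,275.2 × 0.01312 = $384.090624
Total = $213.70896 + $384.090624 = $597.799584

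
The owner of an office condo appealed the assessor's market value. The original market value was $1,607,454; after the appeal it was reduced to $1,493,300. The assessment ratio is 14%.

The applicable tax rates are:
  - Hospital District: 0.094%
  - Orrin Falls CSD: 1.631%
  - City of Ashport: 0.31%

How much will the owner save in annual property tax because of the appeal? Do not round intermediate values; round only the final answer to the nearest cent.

$325.22

Old assessed value = $1,607,454 × 0.14 = $225,043.56
New assessed value = $1,493,300 × 0.14 = $209,062
Combined rate = 0.00094 + 0.01631 + 0.0031 = 0.02035
Old tax = $225,043.56 × 0.02035 = $4,579.636446
New tax = $209,062 × 0.02035 = $4,254.4117
Reduction = $4,579.636446 − $4,254.4117 = $325.224746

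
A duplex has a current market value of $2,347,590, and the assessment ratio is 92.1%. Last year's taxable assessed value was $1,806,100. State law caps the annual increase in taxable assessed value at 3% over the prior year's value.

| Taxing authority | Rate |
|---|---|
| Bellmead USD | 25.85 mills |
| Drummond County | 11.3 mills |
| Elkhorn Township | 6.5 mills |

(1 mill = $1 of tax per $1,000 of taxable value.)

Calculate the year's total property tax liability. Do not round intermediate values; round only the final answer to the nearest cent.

$81,201.35

Uncapped assessed value = $2,347,590 × 0.921 = $2,162,130.39
Cap limit = $1,806,100 × 1.03 = $1,860,283
Taxable assessed value = min($2,162,130.39, $1,860,283) = $1,860,283 (cap binds)
Bellmead USD: $1,860,283 × 0.02585 = $48,088.31555
Drummond County: $1,860,283 × 0.0113 = $21,021.1979
Elkhorn Township: $1,860,283 × 0.0065 = $12,091.8395
Total = $81,201.35295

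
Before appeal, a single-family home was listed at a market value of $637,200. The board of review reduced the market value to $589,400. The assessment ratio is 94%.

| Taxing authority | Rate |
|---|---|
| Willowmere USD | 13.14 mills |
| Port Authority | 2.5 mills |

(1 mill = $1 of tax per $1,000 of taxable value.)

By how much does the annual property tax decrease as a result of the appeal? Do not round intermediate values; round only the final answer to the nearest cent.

$702.74

Old assessed value = $637,200 × 0.94 = $598,968
New assessed value = $589,400 × 0.94 = $554,036
Combined rate = 0.01314 + 0.0025 = 0.01564
Old tax = $598,968 × 0.01564 = $9,367.85952
New tax = $554,036 × 0.01564 = $8,665.12304
Reduction = $9,367.85952 − $8,665.12304 = $702.73648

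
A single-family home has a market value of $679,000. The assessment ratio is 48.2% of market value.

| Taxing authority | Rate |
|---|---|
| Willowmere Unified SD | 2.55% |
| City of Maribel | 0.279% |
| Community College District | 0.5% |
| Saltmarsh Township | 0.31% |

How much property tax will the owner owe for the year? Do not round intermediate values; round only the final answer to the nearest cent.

Assessed value = $679,000 × 0.482 = $327,278
Willowmere Unified SD: $327,278 × 0.0255 = $8,345.589
City of Maribel: $327,278 × 0.00279 = $913.10562
Community College District: $327,278 × 0.005 = $1,636.39
Saltmarsh Township: $327,278 × 0.0031 = $1,014.5618
Total = $8,345.589 + $913.10562 + $1,636.39 + $1,014.5618 = $11,909.64642

$11,909.65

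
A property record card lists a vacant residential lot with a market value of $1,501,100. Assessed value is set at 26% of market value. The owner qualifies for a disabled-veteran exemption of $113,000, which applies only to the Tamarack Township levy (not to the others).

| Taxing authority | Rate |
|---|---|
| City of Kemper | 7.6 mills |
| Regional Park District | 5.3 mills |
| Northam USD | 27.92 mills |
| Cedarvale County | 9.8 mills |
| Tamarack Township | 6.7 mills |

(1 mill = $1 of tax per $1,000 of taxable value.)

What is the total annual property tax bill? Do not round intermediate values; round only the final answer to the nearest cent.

$21,614.09

Assessed value = $1,501,100 × 0.26 = $390,286
City of Kemper: $390,286 × 0.0076 = $2,966.1736
Regional Park District: $390,286 × 0.0053 = $2,068.5158
Northam USD: $390,286 × 0.02792 = $10,896.78512
Cedarvale County: $390,286 × 0.0098 = $3,824.8028
Tamarack Township: ($390,286 − $113,000) × 0.0067 = $277,286 × 0.0067 = $1,857.8162
Total = $21,614.09352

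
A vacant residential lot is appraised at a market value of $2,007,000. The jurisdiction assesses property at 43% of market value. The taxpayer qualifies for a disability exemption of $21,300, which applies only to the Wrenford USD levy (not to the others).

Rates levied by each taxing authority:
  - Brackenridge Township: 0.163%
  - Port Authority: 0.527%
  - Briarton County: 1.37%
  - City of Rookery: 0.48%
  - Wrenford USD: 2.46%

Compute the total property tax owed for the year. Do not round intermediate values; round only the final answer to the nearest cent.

Assessed value = $2,007,000 × 0.43 = $863,010
Brackenridge Township: $863,010 × 0.00163 = $1,406.7063
Port Authority: $863,010 × 0.00527 = $4,548.0627
Briarton County: $863,010 × 0.0137 = $11,823.237
City of Rookery: $863,010 × 0.0048 = $4,142.448
Wrenford USD: ($863,010 − $21,300) × 0.0246 = $841,710 × 0.0246 = $20,706.066
Total = $42,626.52

$42,626.52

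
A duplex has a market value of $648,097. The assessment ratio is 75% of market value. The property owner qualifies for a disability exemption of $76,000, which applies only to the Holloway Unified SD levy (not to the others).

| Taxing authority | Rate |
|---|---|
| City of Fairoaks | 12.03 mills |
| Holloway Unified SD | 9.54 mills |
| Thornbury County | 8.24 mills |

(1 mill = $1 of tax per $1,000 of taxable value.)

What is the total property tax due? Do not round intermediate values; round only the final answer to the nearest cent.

$13,764.79

Assessed value = $648,097 × 0.75 = $486,072.75
City of Fairoaks: $486,072.75 × 0.01203 = $5,847.4551825
Holloway Unified SD: ($486,072.75 − $76,000) × 0.00954 = $410,072.75 × 0.00954 = $3,912.094035
Thornbury County: $486,072.75 × 0.00824 = $4,005.23946
Total = $13,764.7886775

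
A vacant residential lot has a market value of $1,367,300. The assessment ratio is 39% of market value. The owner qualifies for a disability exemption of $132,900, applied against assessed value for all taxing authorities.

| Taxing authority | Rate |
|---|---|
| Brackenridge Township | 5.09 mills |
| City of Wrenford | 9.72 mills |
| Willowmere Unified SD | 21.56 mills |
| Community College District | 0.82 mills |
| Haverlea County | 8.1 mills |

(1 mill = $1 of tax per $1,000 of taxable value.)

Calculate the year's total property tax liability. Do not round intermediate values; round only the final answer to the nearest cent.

$18,131.72

Assessed value = $1,367,300 × 0.39 = $533,247
Taxable value = $533,247 − $132,900 = $400,347
Brackenridge Township: $400,347 × 0.00509 = $2,037.76623
City of Wrenford: $400,347 × 0.00972 = $3,891.37284
Willowmere Unified SD: $400,347 × 0.02156 = $8,631.48132
Community College District: $400,347 × 0.00082 = $328.28454
Haverlea County: $400,347 × 0.0081 = $3,242.8107
Total = $2,037.76623 + $3,891.37284 + $8,631.48132 + $328.28454 + $3,242.8107 = $18,131.71563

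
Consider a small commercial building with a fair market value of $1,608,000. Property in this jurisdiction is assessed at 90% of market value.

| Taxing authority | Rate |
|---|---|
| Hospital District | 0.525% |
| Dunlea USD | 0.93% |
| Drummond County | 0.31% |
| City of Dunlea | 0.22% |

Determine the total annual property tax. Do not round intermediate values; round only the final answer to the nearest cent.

$28,726.92

Assessed value = $1,608,000 × 0.9 = $1,447,200
Hospital District: $1,447,200 × 0.00525 = $7,597.8
Dunlea USD: $1,447,200 × 0.0093 = $13,458.96
Drummond County: $1,447,200 × 0.0031 = $4,486.32
City of Dunlea: $1,447,200 × 0.0022 = $3,183.84
Total = $7,597.8 + $13,458.96 + $4,486.32 + $3,183.84 = $28,726.92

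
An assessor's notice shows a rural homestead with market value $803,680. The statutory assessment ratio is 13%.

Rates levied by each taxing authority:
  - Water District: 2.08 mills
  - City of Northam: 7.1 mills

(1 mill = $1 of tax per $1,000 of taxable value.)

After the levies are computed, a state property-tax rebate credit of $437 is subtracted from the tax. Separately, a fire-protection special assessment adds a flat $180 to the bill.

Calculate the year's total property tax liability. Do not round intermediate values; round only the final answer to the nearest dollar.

Assessed value = $803,680 × 0.13 = $104,478.4
Water District: $104,478.4 × 0.00208 = $217.315072
City of Northam: $104,478.4 × 0.0071 = $741.79664
Levies subtotal = $959.111712
After credit = $959.111712 − $437 = $522.111712
Total = $522.111712 + $180 = $702.111712

$702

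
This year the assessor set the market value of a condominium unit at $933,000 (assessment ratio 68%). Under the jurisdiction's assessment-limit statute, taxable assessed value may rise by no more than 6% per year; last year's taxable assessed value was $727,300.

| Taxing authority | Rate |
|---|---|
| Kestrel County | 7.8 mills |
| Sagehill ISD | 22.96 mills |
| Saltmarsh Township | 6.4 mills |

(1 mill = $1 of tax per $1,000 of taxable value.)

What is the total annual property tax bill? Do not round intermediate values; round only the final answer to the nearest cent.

$23,575.79

Uncapped assessed value = $933,000 × 0.68 = $634,440
Cap limit = $727,300 × 1.06 = $770,938
Taxable assessed value = min($634,440, $770,938) = $634,440 (cap does not bind)
Kestrel County: $634,440 × 0.0078 = $4,948.632
Sagehill ISD: $634,440 × 0.02296 = $14,566.7424
Saltmarsh Township: $634,440 × 0.0064 = $4,060.416
Total = $23,575.7904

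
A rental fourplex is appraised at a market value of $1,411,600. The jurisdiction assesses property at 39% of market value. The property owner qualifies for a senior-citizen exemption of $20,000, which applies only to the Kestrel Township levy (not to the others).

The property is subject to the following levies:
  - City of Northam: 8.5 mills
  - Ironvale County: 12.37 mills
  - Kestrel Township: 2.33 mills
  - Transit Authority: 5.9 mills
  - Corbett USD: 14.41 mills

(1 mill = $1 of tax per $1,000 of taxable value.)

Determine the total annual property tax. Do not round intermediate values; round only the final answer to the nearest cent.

$23,906.70

Assessed value = $1,411,600 × 0.39 = $550,524
City of Northam: $550,524 × 0.0085 = $4,679.454
Ironvale County: $550,524 × 0.01237 = $6,809.98188
Kestrel Township: ($550,524 − $20,000) × 0.00233 = $530,524 × 0.00233 = $1,236.12092
Transit Authority: $550,524 × 0.0059 = $3,248.0916
Corbett USD: $550,524 × 0.01441 = $7,933.05084
Total = $23,906.69924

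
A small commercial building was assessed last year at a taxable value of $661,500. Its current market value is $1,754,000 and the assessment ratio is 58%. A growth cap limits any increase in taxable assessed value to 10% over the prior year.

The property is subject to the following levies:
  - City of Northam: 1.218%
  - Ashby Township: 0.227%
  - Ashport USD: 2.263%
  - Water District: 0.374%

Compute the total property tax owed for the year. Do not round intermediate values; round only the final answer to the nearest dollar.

Uncapped assessed value = $1,754,000 × 0.58 = $1,017,320
Cap limit = $661,500 × 1.1 = $727,650
Taxable assessed value = min($1,017,320, $727,650) = $727,650 (cap binds)
City of Northam: $727,650 × 0.01218 = $8,862.777
Ashby Township: $727,650 × 0.00227 = $1,651.7655
Ashport USD: $727,650 × 0.02263 = $16,466.7195
Water District: $727,650 × 0.00374 = $2,721.411
Total = $29,702.673

$29,703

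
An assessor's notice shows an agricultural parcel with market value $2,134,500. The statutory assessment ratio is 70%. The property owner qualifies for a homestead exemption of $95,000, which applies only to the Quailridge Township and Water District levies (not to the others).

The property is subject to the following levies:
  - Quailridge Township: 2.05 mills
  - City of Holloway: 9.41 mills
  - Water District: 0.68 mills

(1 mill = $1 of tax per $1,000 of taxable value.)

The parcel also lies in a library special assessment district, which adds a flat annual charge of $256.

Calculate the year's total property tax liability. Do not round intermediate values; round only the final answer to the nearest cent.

Assessed value = $2,134,500 × 0.7 = $1,494,150
Quailridge Township: ($1,494,150 − $95,000) × 0.00205 = $1,399,150 × 0.00205 = $2,868.2575
City of Holloway: $1,494,150 × 0.00941 = $14,059.9515
Water District: ($1,494,150 − $95,000) × 0.00068 = $1,399,150 × 0.00068 = $951.422
Levies subtotal = $17,879.631
Total = $17,879.631 + $256 = $18,135.631

$18,135.63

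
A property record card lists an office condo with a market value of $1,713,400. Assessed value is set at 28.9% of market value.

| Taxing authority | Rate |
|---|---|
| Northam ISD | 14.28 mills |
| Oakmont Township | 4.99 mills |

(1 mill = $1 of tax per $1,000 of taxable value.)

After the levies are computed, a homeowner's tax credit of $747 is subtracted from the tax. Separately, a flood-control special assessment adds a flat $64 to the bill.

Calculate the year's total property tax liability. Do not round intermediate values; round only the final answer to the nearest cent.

Assessed value = $1,713,400 × 0.289 = $495,172.6
Northam ISD: $495,172.6 × 0.01428 = $7,071.064728
Oakmont Township: $495,172.6 × 0.00499 = $2,470.911274
Levies subtotal = $9,541.976002
After credit = $9,541.976002 − $747 = $8,794.976002
Total = $8,794.976002 + $64 = $8,858.976002

$8,858.98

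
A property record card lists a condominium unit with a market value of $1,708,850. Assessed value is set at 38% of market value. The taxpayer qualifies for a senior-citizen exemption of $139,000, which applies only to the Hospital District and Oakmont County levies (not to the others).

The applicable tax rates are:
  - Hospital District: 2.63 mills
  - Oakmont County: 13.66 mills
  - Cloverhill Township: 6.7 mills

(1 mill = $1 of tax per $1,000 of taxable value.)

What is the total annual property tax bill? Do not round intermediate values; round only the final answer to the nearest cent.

$12,664.55

Assessed value = $1,708,850 × 0.38 = $649,363
Hospital District: ($649,363 − $139,000) × 0.00263 = $510,363 × 0.00263 = $1,342.25469
Oakmont County: ($649,363 − $139,000) × 0.01366 = $510,363 × 0.01366 = $6,971.55858
Cloverhill Township: $649,363 × 0.0067 = $4,350.7321
Total = $12,664.54537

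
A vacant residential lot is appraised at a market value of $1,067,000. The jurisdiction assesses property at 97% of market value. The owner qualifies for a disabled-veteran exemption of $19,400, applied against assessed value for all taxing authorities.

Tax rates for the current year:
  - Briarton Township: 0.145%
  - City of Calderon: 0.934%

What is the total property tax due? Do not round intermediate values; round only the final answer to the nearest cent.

Assessed value = $1,067,000 × 0.97 = $1,034,990
Taxable value = $1,034,990 − $19,400 = $1,015,590
Briarton Township: $1,015,590 × 0.00145 = $1,472.6055
City of Calderon: $1,015,590 × 0.00934 = $9,485.6106
Total = $1,472.6055 + $9,485.6106 = $10,958.2161

$10,958.22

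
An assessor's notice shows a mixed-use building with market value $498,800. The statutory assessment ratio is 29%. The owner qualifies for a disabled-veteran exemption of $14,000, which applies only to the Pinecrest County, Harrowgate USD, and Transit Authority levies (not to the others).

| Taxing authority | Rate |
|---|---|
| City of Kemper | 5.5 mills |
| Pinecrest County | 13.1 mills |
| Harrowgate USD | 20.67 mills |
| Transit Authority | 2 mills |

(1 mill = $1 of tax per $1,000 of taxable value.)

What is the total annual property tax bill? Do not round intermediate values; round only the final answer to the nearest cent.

$5,469.01

Assessed value = $498,800 × 0.29 = $144,652
City of Kemper: $144,652 × 0.0055 = $795.586
Pinecrest County: ($144,652 − $14,000) × 0.0131 = $130,652 × 0.0131 = $1,711.5412
Harrowgate USD: ($144,652 − $14,000) × 0.02067 = $130,652 × 0.02067 = $2,700.57684
Transit Authority: ($144,652 − $14,000) × 0.002 = $130,652 × 0.002 = $261.304
Total = $5,469.00804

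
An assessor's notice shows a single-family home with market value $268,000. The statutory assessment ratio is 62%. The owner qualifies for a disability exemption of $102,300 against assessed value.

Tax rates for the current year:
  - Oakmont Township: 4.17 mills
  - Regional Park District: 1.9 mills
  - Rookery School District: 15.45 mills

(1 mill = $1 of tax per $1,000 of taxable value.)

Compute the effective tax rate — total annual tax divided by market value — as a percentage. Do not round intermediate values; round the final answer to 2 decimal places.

Assessed value = $268,000 × 0.62 = $166,160
Taxable value = $166,160 − $102,300 = $63,860
Oakmont Township: $63,860 × 0.00417 = $266.2962
Regional Park District: $63,860 × 0.0019 = $121.334
Rookery School District: $63,860 × 0.01545 = $986.637
Total tax = $1,374.2672
Effective rate = $1,374.2672 ÷ $268,000 = 0.51% of market value

0.51%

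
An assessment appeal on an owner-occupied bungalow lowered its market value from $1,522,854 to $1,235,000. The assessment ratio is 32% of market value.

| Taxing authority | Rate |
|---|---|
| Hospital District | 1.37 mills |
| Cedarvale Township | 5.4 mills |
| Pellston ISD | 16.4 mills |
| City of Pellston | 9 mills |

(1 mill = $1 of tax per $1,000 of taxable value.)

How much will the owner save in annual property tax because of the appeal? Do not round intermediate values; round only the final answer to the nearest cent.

Old assessed value = $1,522,854 × 0.32 = $487,313.28
New assessed value = $1,235,000 × 0.32 = $395,200
Combined rate = 0.00137 + 0.0054 + 0.0164 + 0.009 = 0.03217
Old tax = $487,313.28 × 0.03217 = $15,676.8682176
New tax = $395,200 × 0.03217 = $12,713.584
Reduction = $15,676.8682176 − $12,713.584 = $2,963.2842176

$2,963.28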